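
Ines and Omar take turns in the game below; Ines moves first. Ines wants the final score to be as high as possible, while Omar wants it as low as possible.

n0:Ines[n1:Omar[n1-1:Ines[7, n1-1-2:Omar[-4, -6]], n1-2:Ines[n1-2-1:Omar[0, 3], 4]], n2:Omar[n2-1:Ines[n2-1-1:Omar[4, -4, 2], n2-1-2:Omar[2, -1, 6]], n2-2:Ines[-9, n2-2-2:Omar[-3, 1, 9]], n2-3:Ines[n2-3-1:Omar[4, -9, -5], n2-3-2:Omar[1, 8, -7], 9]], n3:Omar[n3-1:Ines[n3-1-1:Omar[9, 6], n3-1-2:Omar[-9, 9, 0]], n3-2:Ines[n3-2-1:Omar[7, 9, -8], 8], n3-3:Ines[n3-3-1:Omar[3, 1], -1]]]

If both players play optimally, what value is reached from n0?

n1-1-2 (Omar): min(-4, -6) = -6
n1-1 (Ines): max(7, -6) = 7
n1-2-1 (Omar): min(0, 3) = 0
n1-2 (Ines): max(0, 4) = 4
n1 (Omar): min(7, 4) = 4
n2-1-1 (Omar): min(4, -4, 2) = -4
n2-1-2 (Omar): min(2, -1, 6) = -1
n2-1 (Ines): max(-4, -1) = -1
n2-2-2 (Omar): min(-3, 1, 9) = -3
n2-2 (Ines): max(-9, -3) = -3
n2-3-1 (Omar): min(4, -9, -5) = -9
n2-3-2 (Omar): min(1, 8, -7) = -7
n2-3 (Ines): max(-9, -7, 9) = 9
n2 (Omar): min(-1, -3, 9) = -3
n3-1-1 (Omar): min(9, 6) = 6
n3-1-2 (Omar): min(-9, 9, 0) = -9
n3-1 (Ines): max(6, -9) = 6
n3-2-1 (Omar): min(7, 9, -8) = -8
n3-2 (Ines): max(-8, 8) = 8
n3-3-1 (Omar): min(3, 1) = 1
n3-3 (Ines): max(1, -1) = 1
n3 (Omar): min(6, 8, 1) = 1
n0 (Ines): max(4, -3, 1) = 4

4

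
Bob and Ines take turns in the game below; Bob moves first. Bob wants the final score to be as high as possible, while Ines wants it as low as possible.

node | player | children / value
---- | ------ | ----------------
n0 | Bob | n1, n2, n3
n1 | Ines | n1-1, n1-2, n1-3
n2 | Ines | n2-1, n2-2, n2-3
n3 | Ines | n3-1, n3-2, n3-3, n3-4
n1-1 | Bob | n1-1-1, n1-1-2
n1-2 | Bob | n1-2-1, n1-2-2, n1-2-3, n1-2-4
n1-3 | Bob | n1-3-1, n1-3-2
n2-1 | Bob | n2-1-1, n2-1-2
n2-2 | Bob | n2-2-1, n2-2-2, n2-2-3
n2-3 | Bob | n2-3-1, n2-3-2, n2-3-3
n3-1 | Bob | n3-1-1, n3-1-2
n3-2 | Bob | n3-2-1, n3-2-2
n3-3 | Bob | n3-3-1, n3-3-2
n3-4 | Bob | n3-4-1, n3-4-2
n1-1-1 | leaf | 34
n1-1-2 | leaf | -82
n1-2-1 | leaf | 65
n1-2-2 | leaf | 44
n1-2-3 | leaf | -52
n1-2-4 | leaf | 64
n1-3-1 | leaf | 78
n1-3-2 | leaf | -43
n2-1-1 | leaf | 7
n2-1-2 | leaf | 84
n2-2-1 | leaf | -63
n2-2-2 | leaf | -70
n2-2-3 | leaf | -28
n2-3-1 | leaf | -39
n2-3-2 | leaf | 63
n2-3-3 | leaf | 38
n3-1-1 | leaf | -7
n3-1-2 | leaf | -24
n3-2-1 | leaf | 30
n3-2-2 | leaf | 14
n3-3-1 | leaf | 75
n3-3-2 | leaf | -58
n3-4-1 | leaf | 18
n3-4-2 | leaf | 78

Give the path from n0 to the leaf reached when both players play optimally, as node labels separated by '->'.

n1-1 (Bob): max(34, -82) = 34
n1-2 (Bob): max(65, 44, -52, 64) = 65
n1-3 (Bob): max(78, -43) = 78
n1 (Ines): min(34, 65, 78) = 34
n2-1 (Bob): max(7, 84) = 84
n2-2 (Bob): max(-63, -70, -28) = -28
n2-3 (Bob): max(-39, 63, 38) = 63
n2 (Ines): min(84, -28, 63) = -28
n3-1 (Bob): max(-7, -24) = -7
n3-2 (Bob): max(30, 14) = 30
n3-3 (Bob): max(75, -58) = 75
n3-4 (Bob): max(18, 78) = 78
n3 (Ines): min(-7, 30, 75, 78) = -7
n0 (Bob): max(34, -28, -7) = 34
At n0, Bob picks n1 (highest: 34).
At n1, Ines picks n1-1 (lowest: 34).
At n1-1, Bob picks n1-1-1 (highest: 34).
Terminal value 34.

n0 -> n1 -> n1-1 -> n1-1-1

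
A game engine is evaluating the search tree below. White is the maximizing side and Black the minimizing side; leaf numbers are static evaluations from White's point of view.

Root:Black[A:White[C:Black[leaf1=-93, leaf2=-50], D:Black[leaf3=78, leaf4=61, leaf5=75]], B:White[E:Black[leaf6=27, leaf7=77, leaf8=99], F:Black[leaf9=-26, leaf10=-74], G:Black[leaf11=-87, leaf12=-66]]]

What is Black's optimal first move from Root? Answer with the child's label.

B

C (Black): min(-93, -50) = -93
D (Black): min(78, 61, 75) = 61
A (White): max(-93, 61) = 61
E (Black): min(27, 77, 99) = 27
F (Black): min(-26, -74) = -74
G (Black): min(-87, -66) = -87
B (White): max(27, -74, -87) = 27
Root (Black): min(61, 27) = 27
Black at Root wants the lowest of {A=61, B=27}, so chooses B.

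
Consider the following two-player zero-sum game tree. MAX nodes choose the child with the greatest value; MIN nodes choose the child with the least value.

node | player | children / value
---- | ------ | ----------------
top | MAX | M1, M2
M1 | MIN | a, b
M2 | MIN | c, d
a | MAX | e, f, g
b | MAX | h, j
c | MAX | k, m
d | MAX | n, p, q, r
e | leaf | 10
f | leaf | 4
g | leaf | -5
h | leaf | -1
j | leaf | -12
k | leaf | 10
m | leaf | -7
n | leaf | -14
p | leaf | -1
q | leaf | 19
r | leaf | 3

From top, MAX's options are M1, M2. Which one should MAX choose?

M2

a (MAX): max(10, 4, -5) = 10
b (MAX): max(-1, -12) = -1
M1 (MIN): min(10, -1) = -1
c (MAX): max(10, -7) = 10
d (MAX): max(-14, -1, 19, 3) = 19
M2 (MIN): min(10, 19) = 10
top (MAX): max(-1, 10) = 10
MAX at top wants the highest of {M1=-1, M2=10}, so chooses M2.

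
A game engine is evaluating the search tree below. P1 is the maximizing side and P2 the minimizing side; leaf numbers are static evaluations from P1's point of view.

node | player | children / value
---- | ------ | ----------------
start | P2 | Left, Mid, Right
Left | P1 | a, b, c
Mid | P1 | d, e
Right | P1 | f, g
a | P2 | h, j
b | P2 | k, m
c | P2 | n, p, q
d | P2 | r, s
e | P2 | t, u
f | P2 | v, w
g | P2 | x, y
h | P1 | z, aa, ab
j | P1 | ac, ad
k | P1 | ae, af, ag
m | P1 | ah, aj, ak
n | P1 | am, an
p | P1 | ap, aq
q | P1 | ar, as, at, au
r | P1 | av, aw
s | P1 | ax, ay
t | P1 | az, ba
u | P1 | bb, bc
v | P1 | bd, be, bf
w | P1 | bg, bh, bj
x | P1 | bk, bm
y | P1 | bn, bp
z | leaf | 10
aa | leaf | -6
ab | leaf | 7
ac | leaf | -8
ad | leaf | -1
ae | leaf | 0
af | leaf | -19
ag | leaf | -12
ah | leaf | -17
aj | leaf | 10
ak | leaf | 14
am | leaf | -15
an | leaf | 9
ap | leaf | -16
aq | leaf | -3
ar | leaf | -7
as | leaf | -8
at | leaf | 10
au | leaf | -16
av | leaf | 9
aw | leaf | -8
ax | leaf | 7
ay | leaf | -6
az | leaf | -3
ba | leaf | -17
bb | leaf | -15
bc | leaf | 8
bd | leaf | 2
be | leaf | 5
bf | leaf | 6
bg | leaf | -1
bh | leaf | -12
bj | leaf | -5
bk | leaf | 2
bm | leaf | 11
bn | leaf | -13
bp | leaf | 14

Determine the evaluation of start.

0

h (P1): max(10, -6, 7) = 10
j (P1): max(-8, -1) = -1
a (P2): min(10, -1) = -1
k (P1): max(0, -19, -12) = 0
m (P1): max(-17, 10, 14) = 14
b (P2): min(0, 14) = 0
n (P1): max(-15, 9) = 9
p (P1): max(-16, -3) = -3
q (P1): max(-7, -8, 10, -16) = 10
c (P2): min(9, -3, 10) = -3
Left (P1): max(-1, 0, -3) = 0
r (P1): max(9, -8) = 9
s (P1): max(7, -6) = 7
d (P2): min(9, 7) = 7
t (P1): max(-3, -17) = -3
u (P1): max(-15, 8) = 8
e (P2): min(-3, 8) = -3
Mid (P1): max(7, -3) = 7
v (P1): max(2, 5, 6) = 6
w (P1): max(-1, -12, -5) = -1
f (P2): min(6, -1) = -1
x (P1): max(2, 11) = 11
y (P1): max(-13, 14) = 14
g (P2): min(11, 14) = 11
Right (P1): max(-1, 11) = 11
start (P2): min(0, 7, 11) = 0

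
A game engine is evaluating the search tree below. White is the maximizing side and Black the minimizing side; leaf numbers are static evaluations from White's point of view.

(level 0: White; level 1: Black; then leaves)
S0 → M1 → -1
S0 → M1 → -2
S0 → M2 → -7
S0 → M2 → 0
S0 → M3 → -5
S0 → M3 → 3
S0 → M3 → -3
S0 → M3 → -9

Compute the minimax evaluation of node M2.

-7

M2 (Black): min(-7, 0) = -7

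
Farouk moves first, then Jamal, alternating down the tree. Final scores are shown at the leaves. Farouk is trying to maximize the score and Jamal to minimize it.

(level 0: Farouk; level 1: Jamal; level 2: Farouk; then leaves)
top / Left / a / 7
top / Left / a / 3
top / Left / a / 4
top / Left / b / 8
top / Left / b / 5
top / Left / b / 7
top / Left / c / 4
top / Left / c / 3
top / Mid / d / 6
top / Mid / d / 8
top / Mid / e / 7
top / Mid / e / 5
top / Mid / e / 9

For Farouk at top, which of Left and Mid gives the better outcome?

a (Farouk): max(7, 3, 4) = 7
b (Farouk): max(8, 5, 7) = 8
c (Farouk): max(4, 3) = 4
Left (Jamal): min(7, 8, 4) = 4
d (Farouk): max(6, 8) = 8
e (Farouk): max(7, 5, 9) = 9
Mid (Jamal): min(8, 9) = 8
Farouk prefers the higher value; Left=4, Mid=8. Mid is better since 8 > 4.

Mid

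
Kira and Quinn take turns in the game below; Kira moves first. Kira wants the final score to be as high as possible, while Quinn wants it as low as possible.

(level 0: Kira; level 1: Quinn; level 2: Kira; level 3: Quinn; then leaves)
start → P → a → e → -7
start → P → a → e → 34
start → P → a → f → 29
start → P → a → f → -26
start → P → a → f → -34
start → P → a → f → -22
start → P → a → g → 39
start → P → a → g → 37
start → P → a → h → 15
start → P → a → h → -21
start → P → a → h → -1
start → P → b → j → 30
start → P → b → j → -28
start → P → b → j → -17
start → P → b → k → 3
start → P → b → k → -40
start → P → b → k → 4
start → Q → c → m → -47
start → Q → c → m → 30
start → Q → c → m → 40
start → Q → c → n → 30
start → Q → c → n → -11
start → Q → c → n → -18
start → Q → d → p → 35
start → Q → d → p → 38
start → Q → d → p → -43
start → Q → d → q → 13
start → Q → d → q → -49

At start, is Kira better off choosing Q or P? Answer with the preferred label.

m (Quinn): min(-47, 30, 40) = -47
n (Quinn): min(30, -11, -18) = -18
c (Kira): max(-47, -18) = -18
p (Quinn): min(35, 38, -43) = -43
q (Quinn): min(13, -49) = -49
d (Kira): max(-43, -49) = -43
Q (Quinn): min(-18, -43) = -43
e (Quinn): min(-7, 34) = -7
f (Quinn): min(29, -26, -34, -22) = -34
g (Quinn): min(39, 37) = 37
h (Quinn): min(15, -21, -1) = -21
a (Kira): max(-7, -34, 37, -21) = 37
j (Quinn): min(30, -28, -17) = -28
k (Quinn): min(3, -40, 4) = -40
b (Kira): max(-28, -40) = -28
P (Quinn): min(37, -28) = -28
Kira prefers the higher value; Q=-43, P=-28. P is better since -28 > -43.

P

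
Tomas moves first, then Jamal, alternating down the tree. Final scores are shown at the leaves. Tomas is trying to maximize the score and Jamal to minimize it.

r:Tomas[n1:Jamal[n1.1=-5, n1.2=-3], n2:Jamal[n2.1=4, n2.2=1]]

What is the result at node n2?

1

n2 (Jamal): min(4, 1) = 1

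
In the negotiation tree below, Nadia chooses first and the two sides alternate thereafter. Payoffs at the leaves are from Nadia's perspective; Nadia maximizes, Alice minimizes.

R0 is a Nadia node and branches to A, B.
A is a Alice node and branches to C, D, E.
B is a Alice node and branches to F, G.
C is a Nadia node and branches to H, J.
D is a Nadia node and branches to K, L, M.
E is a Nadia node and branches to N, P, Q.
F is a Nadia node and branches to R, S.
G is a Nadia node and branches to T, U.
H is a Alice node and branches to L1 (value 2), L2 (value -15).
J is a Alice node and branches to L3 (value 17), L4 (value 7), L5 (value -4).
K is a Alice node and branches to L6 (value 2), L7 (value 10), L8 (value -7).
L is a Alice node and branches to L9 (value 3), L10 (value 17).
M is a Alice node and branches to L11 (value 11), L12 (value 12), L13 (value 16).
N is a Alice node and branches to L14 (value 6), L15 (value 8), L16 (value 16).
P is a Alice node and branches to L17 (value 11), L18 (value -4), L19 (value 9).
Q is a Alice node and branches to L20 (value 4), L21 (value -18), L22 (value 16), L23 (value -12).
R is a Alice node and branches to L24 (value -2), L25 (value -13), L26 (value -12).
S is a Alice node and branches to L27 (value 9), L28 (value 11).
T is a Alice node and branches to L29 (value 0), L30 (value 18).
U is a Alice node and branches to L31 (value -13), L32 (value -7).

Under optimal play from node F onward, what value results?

9

R (Alice): min(-2, -13, -12) = -13
S (Alice): min(9, 11) = 9
F (Nadia): max(-13, 9) = 9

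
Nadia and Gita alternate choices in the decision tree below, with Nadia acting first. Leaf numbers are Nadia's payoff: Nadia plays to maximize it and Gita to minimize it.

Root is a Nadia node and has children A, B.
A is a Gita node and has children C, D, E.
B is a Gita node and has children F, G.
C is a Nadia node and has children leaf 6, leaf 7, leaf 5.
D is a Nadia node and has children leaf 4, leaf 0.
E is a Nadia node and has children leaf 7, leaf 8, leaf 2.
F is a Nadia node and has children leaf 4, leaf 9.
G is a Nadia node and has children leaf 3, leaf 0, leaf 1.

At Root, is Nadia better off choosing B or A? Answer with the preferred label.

F (Nadia): max(4, 9) = 9
G (Nadia): max(3, 0, 1) = 3
B (Gita): min(9, 3) = 3
C (Nadia): max(6, 7, 5) = 7
D (Nadia): max(4, 0) = 4
E (Nadia): max(7, 8, 2) = 8
A (Gita): min(7, 4, 8) = 4
Nadia prefers the higher value; B=3, A=4. A is better since 4 > 3.

A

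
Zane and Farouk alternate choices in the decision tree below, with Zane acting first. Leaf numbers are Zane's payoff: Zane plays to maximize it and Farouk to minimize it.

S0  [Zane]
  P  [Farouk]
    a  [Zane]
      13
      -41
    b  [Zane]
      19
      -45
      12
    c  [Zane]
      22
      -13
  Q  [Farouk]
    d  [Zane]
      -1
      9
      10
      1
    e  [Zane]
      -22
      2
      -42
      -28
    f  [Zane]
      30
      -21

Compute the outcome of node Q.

d (Zane): max(-1, 9, 10, 1) = 10
e (Zane): max(-22, 2, -42, -28) = 2
f (Zane): max(30, -21) = 30
Q (Farouk): min(10, 2, 30) = 2

2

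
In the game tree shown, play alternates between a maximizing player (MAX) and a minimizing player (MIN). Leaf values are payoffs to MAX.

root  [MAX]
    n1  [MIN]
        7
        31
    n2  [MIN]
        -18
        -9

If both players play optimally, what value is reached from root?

n1 (MIN): min(7, 31) = 7
n2 (MIN): min(-18, -9) = -18
root (MAX): max(7, -18) = 7

7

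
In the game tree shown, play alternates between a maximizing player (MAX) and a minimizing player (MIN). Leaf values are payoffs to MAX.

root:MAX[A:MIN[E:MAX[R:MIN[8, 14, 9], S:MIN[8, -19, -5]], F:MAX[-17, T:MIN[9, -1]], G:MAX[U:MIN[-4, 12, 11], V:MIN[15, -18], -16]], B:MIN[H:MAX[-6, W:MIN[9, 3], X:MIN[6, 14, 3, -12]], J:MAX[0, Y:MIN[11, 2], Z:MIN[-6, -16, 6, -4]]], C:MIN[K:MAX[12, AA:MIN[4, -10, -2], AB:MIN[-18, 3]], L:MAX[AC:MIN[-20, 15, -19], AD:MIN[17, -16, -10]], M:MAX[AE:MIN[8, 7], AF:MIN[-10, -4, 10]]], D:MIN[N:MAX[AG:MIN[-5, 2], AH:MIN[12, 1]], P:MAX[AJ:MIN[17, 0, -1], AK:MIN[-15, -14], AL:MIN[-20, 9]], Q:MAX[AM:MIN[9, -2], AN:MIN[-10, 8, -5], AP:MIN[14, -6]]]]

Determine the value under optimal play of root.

R (MIN): min(8, 14, 9) = 8
S (MIN): min(8, -19, -5) = -19
E (MAX): max(8, -19) = 8
T (MIN): min(9, -1) = -1
F (MAX): max(-17, -1) = -1
U (MIN): min(-4, 12, 11) = -4
V (MIN): min(15, -18) = -18
G (MAX): max(-4, -18, -16) = -4
A (MIN): min(8, -1, -4) = -4
W (MIN): min(9, 3) = 3
X (MIN): min(6, 14, 3, -12) = -12
H (MAX): max(-6, 3, -12) = 3
Y (MIN): min(11, 2) = 2
Z (MIN): min(-6, -16, 6, -4) = -16
J (MAX): max(0, 2, -16) = 2
B (MIN): min(3, 2) = 2
AA (MIN): min(4, -10, -2) = -10
AB (MIN): min(-18, 3) = -18
K (MAX): max(12, -10, -18) = 12
AC (MIN): min(-20, 15, -19) = -20
AD (MIN): min(17, -16, -10) = -16
L (MAX): max(-20, -16) = -16
AE (MIN): min(8, 7) = 7
AF (MIN): min(-10, -4, 10) = -10
M (MAX): max(7, -10) = 7
C (MIN): min(12, -16, 7) = -16
AG (MIN): min(-5, 2) = -5
AH (MIN): min(12, 1) = 1
N (MAX): max(-5, 1) = 1
AJ (MIN): min(17, 0, -1) = -1
AK (MIN): min(-15, -14) = -15
AL (MIN): min(-20, 9) = -20
P (MAX): max(-1, -15, -20) = -1
AM (MIN): min(9, -2) = -2
AN (MIN): min(-10, 8, -5) = -10
AP (MIN): min(14, -6) = -6
Q (MAX): max(-2, -10, -6) = -2
D (MIN): min(1, -1, -2) = -2
root (MAX): max(-4, 2, -16, -2) = 2

2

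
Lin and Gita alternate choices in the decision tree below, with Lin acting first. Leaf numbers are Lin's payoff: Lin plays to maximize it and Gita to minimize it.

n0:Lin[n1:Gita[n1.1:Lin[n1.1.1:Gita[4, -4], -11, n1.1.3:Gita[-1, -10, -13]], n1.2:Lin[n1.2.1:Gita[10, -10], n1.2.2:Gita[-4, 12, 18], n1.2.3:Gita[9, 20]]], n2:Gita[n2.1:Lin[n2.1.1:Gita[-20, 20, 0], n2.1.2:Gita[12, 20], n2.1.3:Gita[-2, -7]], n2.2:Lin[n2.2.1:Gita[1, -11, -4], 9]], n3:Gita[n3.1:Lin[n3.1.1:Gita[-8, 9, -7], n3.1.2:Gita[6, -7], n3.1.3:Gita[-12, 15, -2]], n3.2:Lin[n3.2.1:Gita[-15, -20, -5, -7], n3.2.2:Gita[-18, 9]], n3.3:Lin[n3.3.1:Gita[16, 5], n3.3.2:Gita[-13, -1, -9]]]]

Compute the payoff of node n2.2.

9

n2.2.1 (Gita): min(1, -11, -4) = -11
n2.2 (Lin): max(-11, 9) = 9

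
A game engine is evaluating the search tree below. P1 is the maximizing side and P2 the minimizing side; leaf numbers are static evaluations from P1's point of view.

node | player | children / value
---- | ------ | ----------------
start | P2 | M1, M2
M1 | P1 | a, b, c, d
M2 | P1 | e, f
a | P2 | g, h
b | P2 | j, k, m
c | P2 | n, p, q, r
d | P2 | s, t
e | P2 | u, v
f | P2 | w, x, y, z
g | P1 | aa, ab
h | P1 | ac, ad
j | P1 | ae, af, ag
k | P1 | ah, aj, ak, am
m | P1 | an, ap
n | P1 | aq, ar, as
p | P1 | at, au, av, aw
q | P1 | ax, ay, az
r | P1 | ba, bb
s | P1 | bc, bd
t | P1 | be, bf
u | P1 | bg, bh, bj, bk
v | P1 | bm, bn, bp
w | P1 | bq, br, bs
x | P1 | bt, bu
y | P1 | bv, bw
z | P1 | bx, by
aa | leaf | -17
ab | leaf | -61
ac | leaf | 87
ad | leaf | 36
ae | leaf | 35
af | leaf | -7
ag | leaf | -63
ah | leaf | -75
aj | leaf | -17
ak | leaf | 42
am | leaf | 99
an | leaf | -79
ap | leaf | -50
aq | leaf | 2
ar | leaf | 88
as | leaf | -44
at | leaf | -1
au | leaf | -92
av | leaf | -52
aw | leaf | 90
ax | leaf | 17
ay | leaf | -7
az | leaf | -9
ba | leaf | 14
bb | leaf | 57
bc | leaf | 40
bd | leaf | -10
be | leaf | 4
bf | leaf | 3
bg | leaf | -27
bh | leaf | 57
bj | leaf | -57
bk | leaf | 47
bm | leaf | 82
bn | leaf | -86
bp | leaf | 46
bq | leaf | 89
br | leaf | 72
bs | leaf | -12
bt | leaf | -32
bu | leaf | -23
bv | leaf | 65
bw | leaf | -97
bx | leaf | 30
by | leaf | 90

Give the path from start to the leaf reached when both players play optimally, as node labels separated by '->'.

g (P1): max(-17, -61) = -17
h (P1): max(87, 36) = 87
a (P2): min(-17, 87) = -17
j (P1): max(35, -7, -63) = 35
k (P1): max(-75, -17, 42, 99) = 99
m (P1): max(-79, -50) = -50
b (P2): min(35, 99, -50) = -50
n (P1): max(2, 88, -44) = 88
p (P1): max(-1, -92, -52, 90) = 90
q (P1): max(17, -7, -9) = 17
r (P1): max(14, 57) = 57
c (P2): min(88, 90, 17, 57) = 17
s (P1): max(40, -10) = 40
t (P1): max(4, 3) = 4
d (P2): min(40, 4) = 4
M1 (P1): max(-17, -50, 17, 4) = 17
u (P1): max(-27, 57, -57, 47) = 57
v (P1): max(82, -86, 46) = 82
e (P2): min(57, 82) = 57
w (P1): max(89, 72, -12) = 89
x (P1): max(-32, -23) = -23
y (P1): max(65, -97) = 65
z (P1): max(30, 90) = 90
f (P2): min(89, -23, 65, 90) = -23
M2 (P1): max(57, -23) = 57
start (P2): min(17, 57) = 17
At start, P2 picks M1 (lowest: 17).
At M1, P1 picks c (highest: 17).
At c, P2 picks q (lowest: 17).
At q, P1 picks ax (highest: 17).
Terminal value 17.

start -> M1 -> c -> q -> ax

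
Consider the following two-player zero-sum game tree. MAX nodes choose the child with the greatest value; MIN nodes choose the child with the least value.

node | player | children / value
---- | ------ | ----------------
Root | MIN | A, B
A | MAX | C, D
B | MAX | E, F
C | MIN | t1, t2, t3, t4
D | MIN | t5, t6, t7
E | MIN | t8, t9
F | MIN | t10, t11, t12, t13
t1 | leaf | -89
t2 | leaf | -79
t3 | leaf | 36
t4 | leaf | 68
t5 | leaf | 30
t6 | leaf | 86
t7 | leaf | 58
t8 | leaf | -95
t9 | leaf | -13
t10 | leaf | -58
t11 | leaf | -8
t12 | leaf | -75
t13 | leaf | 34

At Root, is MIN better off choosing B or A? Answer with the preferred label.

B

E (MIN): min(-95, -13) = -95
F (MIN): min(-58, -8, -75, 34) = -75
B (MAX): max(-95, -75) = -75
C (MIN): min(-89, -79, 36, 68) = -89
D (MIN): min(30, 86, 58) = 30
A (MAX): max(-89, 30) = 30
MIN prefers the lower value; B=-75, A=30. B is better since -75 < 30.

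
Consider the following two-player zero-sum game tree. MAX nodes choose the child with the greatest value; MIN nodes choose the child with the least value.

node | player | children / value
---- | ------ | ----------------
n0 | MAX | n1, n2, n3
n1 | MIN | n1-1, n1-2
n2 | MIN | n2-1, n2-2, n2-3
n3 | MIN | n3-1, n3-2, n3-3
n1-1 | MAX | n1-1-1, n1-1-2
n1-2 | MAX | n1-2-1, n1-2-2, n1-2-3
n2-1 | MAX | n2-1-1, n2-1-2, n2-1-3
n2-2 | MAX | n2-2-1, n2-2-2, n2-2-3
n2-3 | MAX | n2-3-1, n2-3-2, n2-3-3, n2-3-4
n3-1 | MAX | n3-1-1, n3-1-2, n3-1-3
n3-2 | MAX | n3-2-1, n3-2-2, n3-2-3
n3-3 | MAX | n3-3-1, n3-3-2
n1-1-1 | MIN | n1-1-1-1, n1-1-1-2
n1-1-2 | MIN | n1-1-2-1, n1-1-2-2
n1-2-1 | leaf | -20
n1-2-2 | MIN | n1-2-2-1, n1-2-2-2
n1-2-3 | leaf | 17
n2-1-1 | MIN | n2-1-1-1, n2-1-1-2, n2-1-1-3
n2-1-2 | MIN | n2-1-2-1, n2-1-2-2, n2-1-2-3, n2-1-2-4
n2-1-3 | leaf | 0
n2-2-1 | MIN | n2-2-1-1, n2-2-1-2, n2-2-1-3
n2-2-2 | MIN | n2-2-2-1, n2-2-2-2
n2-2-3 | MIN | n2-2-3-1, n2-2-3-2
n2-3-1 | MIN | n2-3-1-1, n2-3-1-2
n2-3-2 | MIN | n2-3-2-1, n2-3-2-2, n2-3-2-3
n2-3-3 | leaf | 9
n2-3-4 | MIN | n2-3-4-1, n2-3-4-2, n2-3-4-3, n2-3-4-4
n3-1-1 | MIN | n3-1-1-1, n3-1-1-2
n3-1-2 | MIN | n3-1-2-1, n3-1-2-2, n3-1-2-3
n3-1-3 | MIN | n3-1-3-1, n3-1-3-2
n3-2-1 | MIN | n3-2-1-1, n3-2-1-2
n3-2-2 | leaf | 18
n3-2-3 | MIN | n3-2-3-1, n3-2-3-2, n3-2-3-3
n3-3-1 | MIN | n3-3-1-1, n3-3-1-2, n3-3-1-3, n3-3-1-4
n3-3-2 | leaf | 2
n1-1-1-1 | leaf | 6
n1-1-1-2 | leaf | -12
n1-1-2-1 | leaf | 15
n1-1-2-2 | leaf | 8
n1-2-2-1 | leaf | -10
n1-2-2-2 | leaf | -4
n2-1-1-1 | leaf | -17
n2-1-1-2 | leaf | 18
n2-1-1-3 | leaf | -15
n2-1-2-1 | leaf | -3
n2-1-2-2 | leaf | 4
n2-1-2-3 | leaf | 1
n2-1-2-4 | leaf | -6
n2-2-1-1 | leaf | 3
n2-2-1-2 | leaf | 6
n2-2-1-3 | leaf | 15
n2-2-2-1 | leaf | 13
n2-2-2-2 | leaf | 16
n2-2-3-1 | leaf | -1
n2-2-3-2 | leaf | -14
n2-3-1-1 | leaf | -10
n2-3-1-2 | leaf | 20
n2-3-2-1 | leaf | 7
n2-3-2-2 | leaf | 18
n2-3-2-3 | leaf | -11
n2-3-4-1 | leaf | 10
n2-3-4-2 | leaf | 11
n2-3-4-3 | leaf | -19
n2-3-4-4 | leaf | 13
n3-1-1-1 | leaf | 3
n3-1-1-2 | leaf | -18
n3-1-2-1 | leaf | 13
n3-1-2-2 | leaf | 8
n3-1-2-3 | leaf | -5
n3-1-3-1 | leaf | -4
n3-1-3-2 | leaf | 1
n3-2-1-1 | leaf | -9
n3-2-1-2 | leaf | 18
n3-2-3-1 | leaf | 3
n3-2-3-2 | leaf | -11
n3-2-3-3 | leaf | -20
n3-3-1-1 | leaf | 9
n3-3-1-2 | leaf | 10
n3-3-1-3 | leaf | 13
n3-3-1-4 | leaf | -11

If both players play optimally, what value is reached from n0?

n1-1-1 (MIN): min(6, -12) = -12
n1-1-2 (MIN): min(15, 8) = 8
n1-1 (MAX): max(-12, 8) = 8
n1-2-2 (MIN): min(-10, -4) = -10
n1-2 (MAX): max(-20, -10, 17) = 17
n1 (MIN): min(8, 17) = 8
n2-1-1 (MIN): min(-17, 18, -15) = -17
n2-1-2 (MIN): min(-3, 4, 1, -6) = -6
n2-1 (MAX): max(-17, -6, 0) = 0
n2-2-1 (MIN): min(3, 6, 15) = 3
n2-2-2 (MIN): min(13, 16) = 13
n2-2-3 (MIN): min(-1, -14) = -14
n2-2 (MAX): max(3, 13, -14) = 13
n2-3-1 (MIN): min(-10, 20) = -10
n2-3-2 (MIN): min(7, 18, -11) = -11
n2-3-4 (MIN): min(10, 11, -19, 13) = -19
n2-3 (MAX): max(-10, -11, 9, -19) = 9
n2 (MIN): min(0, 13, 9) = 0
n3-1-1 (MIN): min(3, -18) = -18
n3-1-2 (MIN): min(13, 8, -5) = -5
n3-1-3 (MIN): min(-4, 1) = -4
n3-1 (MAX): max(-18, -5, -4) = -4
n3-2-1 (MIN): min(-9, 18) = -9
n3-2-3 (MIN): min(3, -11, -20) = -20
n3-2 (MAX): max(-9, 18, -20) = 18
n3-3-1 (MIN): min(9, 10, 13, -11) = -11
n3-3 (MAX): max(-11, 2) = 2
n3 (MIN): min(-4, 18, 2) = -4
n0 (MAX): max(8, 0, -4) = 8

8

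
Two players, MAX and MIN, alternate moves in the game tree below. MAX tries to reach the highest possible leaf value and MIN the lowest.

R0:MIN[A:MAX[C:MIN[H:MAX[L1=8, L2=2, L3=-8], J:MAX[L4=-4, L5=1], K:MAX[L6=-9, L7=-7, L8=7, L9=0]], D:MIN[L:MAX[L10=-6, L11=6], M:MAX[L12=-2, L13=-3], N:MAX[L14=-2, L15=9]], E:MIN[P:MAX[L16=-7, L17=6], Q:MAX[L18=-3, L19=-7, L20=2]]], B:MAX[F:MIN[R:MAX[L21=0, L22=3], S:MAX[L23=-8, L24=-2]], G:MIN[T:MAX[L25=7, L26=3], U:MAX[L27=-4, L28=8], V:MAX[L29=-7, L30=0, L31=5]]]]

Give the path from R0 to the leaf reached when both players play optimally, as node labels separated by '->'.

H (MAX): max(8, 2, -8) = 8
J (MAX): max(-4, 1) = 1
K (MAX): max(-9, -7, 7, 0) = 7
C (MIN): min(8, 1, 7) = 1
L (MAX): max(-6, 6) = 6
M (MAX): max(-2, -3) = -2
N (MAX): max(-2, 9) = 9
D (MIN): min(6, -2, 9) = -2
P (MAX): max(-7, 6) = 6
Q (MAX): max(-3, -7, 2) = 2
E (MIN): min(6, 2) = 2
A (MAX): max(1, -2, 2) = 2
R (MAX): max(0, 3) = 3
S (MAX): max(-8, -2) = -2
F (MIN): min(3, -2) = -2
T (MAX): max(7, 3) = 7
U (MAX): max(-4, 8) = 8
V (MAX): max(-7, 0, 5) = 5
G (MIN): min(7, 8, 5) = 5
B (MAX): max(-2, 5) = 5
R0 (MIN): min(2, 5) = 2
At R0, MIN picks A (lowest: 2).
At A, MAX picks E (highest: 2).
At E, MIN picks Q (lowest: 2).
At Q, MAX picks L20 (highest: 2).
Terminal value 2.

R0 -> A -> E -> Q -> L20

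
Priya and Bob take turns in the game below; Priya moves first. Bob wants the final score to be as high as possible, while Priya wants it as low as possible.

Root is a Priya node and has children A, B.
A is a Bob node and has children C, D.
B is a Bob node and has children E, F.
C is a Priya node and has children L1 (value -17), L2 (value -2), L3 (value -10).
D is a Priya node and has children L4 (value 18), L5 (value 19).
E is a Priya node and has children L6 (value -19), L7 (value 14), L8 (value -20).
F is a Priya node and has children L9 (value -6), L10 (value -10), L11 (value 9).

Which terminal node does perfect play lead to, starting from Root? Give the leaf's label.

L10

C (Priya): min(-17, -2, -10) = -17
D (Priya): min(18, 19) = 18
A (Bob): max(-17, 18) = 18
E (Priya): min(-19, 14, -20) = -20
F (Priya): min(-6, -10, 9) = -10
B (Bob): max(-20, -10) = -10
Root (Priya): min(18, -10) = -10
At Root, Priya picks B (lowest: -10).
At B, Bob picks F (highest: -10).
At F, Priya picks L10 (lowest: -10).
Terminal value -10.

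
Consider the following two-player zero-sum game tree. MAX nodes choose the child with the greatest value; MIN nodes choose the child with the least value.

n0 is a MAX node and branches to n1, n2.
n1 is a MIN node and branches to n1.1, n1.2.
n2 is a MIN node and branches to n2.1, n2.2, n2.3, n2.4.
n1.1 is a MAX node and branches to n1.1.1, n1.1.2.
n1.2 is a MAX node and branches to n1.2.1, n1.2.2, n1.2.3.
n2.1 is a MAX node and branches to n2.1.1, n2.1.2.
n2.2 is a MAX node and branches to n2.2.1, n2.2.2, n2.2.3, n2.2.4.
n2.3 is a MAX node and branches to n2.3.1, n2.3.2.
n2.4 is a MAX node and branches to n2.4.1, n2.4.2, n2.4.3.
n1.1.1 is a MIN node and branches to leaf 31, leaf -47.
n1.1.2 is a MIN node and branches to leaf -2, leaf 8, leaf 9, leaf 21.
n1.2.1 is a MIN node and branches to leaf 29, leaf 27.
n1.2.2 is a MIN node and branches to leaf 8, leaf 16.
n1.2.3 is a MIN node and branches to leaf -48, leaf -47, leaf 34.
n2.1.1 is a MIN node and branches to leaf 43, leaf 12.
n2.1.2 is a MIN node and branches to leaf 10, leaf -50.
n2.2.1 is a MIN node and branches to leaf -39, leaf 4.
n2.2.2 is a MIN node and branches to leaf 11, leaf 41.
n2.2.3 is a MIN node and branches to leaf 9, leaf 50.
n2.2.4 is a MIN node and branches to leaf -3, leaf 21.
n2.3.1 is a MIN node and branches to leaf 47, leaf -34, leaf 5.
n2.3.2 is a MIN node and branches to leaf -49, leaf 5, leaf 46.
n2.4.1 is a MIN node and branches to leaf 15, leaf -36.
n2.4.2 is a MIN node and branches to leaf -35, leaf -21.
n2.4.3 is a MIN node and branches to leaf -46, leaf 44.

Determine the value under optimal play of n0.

-2

n1.1.1 (MIN): min(31, -47) = -47
n1.1.2 (MIN): min(-2, 8, 9, 21) = -2
n1.1 (MAX): max(-47, -2) = -2
n1.2.1 (MIN): min(29, 27) = 27
n1.2.2 (MIN): min(8, 16) = 8
n1.2.3 (MIN): min(-48, -47, 34) = -48
n1.2 (MAX): max(27, 8, -48) = 27
n1 (MIN): min(-2, 27) = -2
n2.1.1 (MIN): min(43, 12) = 12
n2.1.2 (MIN): min(10, -50) = -50
n2.1 (MAX): max(12, -50) = 12
n2.2.1 (MIN): min(-39, 4) = -39
n2.2.2 (MIN): min(11, 41) = 11
n2.2.3 (MIN): min(9, 50) = 9
n2.2.4 (MIN): min(-3, 21) = -3
n2.2 (MAX): max(-39, 11, 9, -3) = 11
n2.3.1 (MIN): min(47, -34, 5) = -34
n2.3.2 (MIN): min(-49, 5, 46) = -49
n2.3 (MAX): max(-34, -49) = -34
n2.4.1 (MIN): min(15, -36) = -36
n2.4.2 (MIN): min(-35, -21) = -35
n2.4.3 (MIN): min(-46, 44) = -46
n2.4 (MAX): max(-36, -35, -46) = -35
n2 (MIN): min(12, 11, -34, -35) = -35
n0 (MAX): max(-2, -35) = -2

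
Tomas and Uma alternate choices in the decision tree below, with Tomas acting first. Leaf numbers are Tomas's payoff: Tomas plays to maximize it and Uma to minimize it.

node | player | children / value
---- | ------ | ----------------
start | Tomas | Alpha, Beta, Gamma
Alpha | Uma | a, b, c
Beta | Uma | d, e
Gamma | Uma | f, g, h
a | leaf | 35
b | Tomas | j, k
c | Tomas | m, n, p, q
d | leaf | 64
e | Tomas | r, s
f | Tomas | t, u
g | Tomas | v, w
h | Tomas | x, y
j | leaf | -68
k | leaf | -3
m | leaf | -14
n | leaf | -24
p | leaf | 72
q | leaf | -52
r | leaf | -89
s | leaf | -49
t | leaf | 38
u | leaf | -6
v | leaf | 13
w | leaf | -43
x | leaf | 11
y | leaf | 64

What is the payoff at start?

b (Tomas): max(-68, -3) = -3
c (Tomas): max(-14, -24, 72, -52) = 72
Alpha (Uma): min(35, -3, 72) = -3
e (Tomas): max(-89, -49) = -49
Beta (Uma): min(64, -49) = -49
f (Tomas): max(38, -6) = 38
g (Tomas): max(13, -43) = 13
h (Tomas): max(11, 64) = 64
Gamma (Uma): min(38, 13, 64) = 13
start (Tomas): max(-3, -49, 13) = 13

13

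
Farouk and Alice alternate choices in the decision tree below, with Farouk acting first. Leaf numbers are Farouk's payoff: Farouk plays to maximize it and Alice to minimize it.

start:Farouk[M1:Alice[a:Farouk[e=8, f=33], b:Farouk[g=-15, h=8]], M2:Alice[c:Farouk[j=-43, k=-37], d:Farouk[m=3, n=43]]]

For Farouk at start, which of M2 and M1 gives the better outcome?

M1

c (Farouk): max(-43, -37) = -37
d (Farouk): max(3, 43) = 43
M2 (Alice): min(-37, 43) = -37
a (Farouk): max(8, 33) = 33
b (Farouk): max(-15, 8) = 8
M1 (Alice): min(33, 8) = 8
Farouk prefers the higher value; M2=-37, M1=8. M1 is better since 8 > -37.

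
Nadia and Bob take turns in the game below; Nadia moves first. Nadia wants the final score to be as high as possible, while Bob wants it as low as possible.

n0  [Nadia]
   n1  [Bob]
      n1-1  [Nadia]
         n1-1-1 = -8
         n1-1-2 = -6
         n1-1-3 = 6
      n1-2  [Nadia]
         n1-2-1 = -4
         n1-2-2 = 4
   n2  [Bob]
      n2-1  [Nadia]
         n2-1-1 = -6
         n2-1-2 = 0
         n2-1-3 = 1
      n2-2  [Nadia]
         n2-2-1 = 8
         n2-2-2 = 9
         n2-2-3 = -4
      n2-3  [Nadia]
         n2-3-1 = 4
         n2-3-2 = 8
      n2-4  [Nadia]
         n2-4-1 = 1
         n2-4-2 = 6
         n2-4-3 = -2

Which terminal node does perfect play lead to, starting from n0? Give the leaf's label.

n1-2-2

n1-1 (Nadia): max(-8, -6, 6) = 6
n1-2 (Nadia): max(-4, 4) = 4
n1 (Bob): min(6, 4) = 4
n2-1 (Nadia): max(-6, 0, 1) = 1
n2-2 (Nadia): max(8, 9, -4) = 9
n2-3 (Nadia): max(4, 8) = 8
n2-4 (Nadia): max(1, 6, -2) = 6
n2 (Bob): min(1, 9, 8, 6) = 1
n0 (Nadia): max(4, 1) = 4
At n0, Nadia picks n1 (highest: 4).
At n1, Bob picks n1-2 (lowest: 4).
At n1-2, Nadia picks n1-2-2 (highest: 4).
Terminal value 4.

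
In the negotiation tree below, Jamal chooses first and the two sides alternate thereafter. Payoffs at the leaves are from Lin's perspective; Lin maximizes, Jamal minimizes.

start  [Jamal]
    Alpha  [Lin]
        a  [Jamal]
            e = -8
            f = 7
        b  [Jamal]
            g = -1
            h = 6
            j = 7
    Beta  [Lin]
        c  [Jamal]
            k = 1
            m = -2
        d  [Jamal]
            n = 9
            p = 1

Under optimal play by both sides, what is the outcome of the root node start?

-1

a (Jamal): min(-8, 7) = -8
b (Jamal): min(-1, 6, 7) = -1
Alpha (Lin): max(-8, -1) = -1
c (Jamal): min(1, -2) = -2
d (Jamal): min(9, 1) = 1
Beta (Lin): max(-2, 1) = 1
start (Jamal): min(-1, 1) = -1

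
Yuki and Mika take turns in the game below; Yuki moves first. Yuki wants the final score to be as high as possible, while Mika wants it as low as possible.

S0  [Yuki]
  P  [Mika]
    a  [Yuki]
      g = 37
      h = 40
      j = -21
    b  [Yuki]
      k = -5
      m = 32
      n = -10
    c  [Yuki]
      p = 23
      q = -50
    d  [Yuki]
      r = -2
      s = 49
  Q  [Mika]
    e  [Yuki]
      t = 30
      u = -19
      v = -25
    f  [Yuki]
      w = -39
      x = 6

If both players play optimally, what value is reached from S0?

23

a (Yuki): max(37, 40, -21) = 40
b (Yuki): max(-5, 32, -10) = 32
c (Yuki): max(23, -50) = 23
d (Yuki): max(-2, 49) = 49
P (Mika): min(40, 32, 23, 49) = 23
e (Yuki): max(30, -19, -25) = 30
f (Yuki): max(-39, 6) = 6
Q (Mika): min(30, 6) = 6
S0 (Yuki): max(23, 6) = 23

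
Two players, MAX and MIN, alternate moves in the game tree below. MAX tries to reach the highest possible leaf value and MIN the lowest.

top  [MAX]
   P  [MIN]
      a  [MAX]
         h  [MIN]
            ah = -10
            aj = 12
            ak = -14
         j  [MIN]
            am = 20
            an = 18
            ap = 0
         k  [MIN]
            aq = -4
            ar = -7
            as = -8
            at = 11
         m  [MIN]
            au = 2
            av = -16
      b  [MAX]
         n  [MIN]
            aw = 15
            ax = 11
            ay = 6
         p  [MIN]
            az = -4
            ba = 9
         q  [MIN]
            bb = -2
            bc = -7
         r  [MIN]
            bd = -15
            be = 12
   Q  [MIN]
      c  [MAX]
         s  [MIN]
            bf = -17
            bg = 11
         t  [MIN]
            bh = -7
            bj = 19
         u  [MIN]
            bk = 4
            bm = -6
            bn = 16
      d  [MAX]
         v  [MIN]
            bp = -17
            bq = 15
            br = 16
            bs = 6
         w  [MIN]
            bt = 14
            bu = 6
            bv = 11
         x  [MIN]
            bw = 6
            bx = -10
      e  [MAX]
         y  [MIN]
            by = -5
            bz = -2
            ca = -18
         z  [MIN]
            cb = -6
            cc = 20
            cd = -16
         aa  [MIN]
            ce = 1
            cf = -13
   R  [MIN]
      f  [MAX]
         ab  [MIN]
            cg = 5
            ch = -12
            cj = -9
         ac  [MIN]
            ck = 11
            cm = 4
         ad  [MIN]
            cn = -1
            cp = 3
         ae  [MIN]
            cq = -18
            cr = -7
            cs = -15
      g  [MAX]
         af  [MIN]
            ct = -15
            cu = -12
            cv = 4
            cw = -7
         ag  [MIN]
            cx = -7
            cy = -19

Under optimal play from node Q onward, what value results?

s (MIN): min(-17, 11) = -17
t (MIN): min(-7, 19) = -7
u (MIN): min(4, -6, 16) = -6
c (MAX): max(-17, -7, -6) = -6
v (MIN): min(-17, 15, 16, 6) = -17
w (MIN): min(14, 6, 11) = 6
x (MIN): min(6, -10) = -10
d (MAX): max(-17, 6, -10) = 6
y (MIN): min(-5, -2, -18) = -18
z (MIN): min(-6, 20, -16) = -16
aa (MIN): min(1, -13) = -13
e (MAX): max(-18, -16, -13) = -13
Q (MIN): min(-6, 6, -13) = -13

-13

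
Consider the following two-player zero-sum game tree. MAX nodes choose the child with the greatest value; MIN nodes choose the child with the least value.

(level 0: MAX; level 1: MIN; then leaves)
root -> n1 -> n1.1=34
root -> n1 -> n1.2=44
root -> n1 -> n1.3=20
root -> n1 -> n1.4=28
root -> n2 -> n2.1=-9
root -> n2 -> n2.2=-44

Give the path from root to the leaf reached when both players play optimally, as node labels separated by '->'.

root -> n1 -> n1.3

n1 (MIN): min(34, 44, 20, 28) = 20
n2 (MIN): min(-9, -44) = -44
root (MAX): max(20, -44) = 20
At root, MAX picks n1 (highest: 20).
At n1, MIN picks n1.3 (lowest: 20).
Terminal value 20.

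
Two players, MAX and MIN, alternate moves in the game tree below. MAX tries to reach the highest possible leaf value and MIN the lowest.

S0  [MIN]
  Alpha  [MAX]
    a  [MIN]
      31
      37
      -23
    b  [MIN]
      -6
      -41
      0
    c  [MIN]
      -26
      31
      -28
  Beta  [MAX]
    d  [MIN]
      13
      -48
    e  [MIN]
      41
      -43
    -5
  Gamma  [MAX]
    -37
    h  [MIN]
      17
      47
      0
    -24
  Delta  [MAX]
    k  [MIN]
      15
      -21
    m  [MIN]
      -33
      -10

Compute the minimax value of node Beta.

-5

d (MIN): min(13, -48) = -48
e (MIN): min(41, -43) = -43
Beta (MAX): max(-48, -43, -5) = -5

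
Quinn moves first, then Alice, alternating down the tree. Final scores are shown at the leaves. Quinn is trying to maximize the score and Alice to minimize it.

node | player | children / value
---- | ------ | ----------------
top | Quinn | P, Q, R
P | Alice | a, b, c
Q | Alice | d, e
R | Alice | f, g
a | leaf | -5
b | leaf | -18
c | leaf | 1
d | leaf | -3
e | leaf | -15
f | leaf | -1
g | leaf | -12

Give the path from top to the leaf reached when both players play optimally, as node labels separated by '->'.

top -> R -> g

P (Alice): min(-5, -18, 1) = -18
Q (Alice): min(-3, -15) = -15
R (Alice): min(-1, -12) = -12
top (Quinn): max(-18, -15, -12) = -12
At top, Quinn picks R (highest: -12).
At R, Alice picks g (lowest: -12).
Terminal value -12.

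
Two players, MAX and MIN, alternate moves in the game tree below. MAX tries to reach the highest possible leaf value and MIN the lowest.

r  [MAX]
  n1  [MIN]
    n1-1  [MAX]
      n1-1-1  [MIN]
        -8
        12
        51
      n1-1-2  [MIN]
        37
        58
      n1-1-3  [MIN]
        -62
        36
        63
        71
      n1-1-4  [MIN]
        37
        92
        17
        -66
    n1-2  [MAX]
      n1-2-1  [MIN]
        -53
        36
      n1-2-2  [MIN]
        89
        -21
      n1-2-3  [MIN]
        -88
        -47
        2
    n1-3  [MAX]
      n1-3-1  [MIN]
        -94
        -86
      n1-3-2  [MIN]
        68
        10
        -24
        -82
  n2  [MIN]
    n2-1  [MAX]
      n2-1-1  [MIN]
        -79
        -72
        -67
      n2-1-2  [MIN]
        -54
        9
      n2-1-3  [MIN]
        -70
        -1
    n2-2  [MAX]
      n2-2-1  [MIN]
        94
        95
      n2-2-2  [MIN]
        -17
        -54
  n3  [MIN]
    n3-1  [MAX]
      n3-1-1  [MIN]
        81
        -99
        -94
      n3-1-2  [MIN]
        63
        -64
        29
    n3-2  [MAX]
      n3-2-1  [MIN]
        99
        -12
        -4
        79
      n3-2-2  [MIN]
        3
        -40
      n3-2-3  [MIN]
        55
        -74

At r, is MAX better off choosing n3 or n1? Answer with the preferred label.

n3-1-1 (MIN): min(81, -99, -94) = -99
n3-1-2 (MIN): min(63, -64, 29) = -64
n3-1 (MAX): max(-99, -64) = -64
n3-2-1 (MIN): min(99, -12, -4, 79) = -12
n3-2-2 (MIN): min(3, -40) = -40
n3-2-3 (MIN): min(55, -74) = -74
n3-2 (MAX): max(-12, -40, -74) = -12
n3 (MIN): min(-64, -12) = -64
n1-1-1 (MIN): min(-8, 12, 51) = -8
n1-1-2 (MIN): min(37, 58) = 37
n1-1-3 (MIN): min(-62, 36, 63, 71) = -62
n1-1-4 (MIN): min(37, 92, 17, -66) = -66
n1-1 (MAX): max(-8, 37, -62, -66) = 37
n1-2-1 (MIN): min(-53, 36) = -53
n1-2-2 (MIN): min(89, -21) = -21
n1-2-3 (MIN): min(-88, -47, 2) = -88
n1-2 (MAX): max(-53, -21, -88) = -21
n1-3-1 (MIN): min(-94, -86) = -94
n1-3-2 (MIN): min(68, 10, -24, -82) = -82
n1-3 (MAX): max(-94, -82) = -82
n1 (MIN): min(37, -21, -82) = -82
MAX prefers the higher value; n3=-64, n1=-82. n3 is better since -64 > -82.

n3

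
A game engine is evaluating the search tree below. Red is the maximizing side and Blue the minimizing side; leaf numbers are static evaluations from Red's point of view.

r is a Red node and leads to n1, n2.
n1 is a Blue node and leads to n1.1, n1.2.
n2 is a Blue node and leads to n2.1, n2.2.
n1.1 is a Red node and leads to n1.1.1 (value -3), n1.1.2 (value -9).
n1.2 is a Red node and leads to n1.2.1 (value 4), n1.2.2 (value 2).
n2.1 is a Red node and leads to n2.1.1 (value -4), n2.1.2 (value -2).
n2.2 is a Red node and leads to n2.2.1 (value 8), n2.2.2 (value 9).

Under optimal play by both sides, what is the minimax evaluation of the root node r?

-2

n1.1 (Red): max(-3, -9) = -3
n1.2 (Red): max(4, 2) = 4
n1 (Blue): min(-3, 4) = -3
n2.1 (Red): max(-4, -2) = -2
n2.2 (Red): max(8, 9) = 9
n2 (Blue): min(-2, 9) = -2
r (Red): max(-3, -2) = -2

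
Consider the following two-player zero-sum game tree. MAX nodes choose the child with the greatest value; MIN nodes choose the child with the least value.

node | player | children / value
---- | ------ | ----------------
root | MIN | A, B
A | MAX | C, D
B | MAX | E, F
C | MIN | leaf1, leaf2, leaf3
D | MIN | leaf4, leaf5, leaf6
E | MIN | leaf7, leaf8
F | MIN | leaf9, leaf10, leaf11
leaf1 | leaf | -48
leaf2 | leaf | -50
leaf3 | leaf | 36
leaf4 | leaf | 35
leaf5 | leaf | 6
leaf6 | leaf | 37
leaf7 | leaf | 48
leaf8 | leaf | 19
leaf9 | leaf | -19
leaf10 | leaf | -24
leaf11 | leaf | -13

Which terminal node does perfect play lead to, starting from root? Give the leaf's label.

leaf5

C (MIN): min(-48, -50, 36) = -50
D (MIN): min(35, 6, 37) = 6
A (MAX): max(-50, 6) = 6
E (MIN): min(48, 19) = 19
F (MIN): min(-19, -24, -13) = -24
B (MAX): max(19, -24) = 19
root (MIN): min(6, 19) = 6
At root, MIN picks A (lowest: 6).
At A, MAX picks D (highest: 6).
At D, MIN picks leaf5 (lowest: 6).
Terminal value 6.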